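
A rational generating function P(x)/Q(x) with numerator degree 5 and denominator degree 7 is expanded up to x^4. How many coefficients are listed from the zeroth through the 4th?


Expanding up to x^4 gives the coefficients for x^0, x^1, ..., x^4.
That is 4 + 1 = 5 coefficients in total.

5


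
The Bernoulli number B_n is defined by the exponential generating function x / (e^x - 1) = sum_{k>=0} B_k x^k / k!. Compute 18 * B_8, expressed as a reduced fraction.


Bernoulli numbers can also be computed recursively via B_0 = 1 and sum_{j=0}^{m} C(m+1, j) B_j = 0 for m >= 1. Odd-index Bernoulli numbers vanish for k >= 3.
Computing B_8 = -1/30, so 18 * B_8 = 18 * -1/30 = -3/5.

-3/5


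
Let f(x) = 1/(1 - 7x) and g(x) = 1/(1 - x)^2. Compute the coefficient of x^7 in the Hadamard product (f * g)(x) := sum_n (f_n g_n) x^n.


f has coefficients f_k = 7^k. For g = 1/(1 - x)^2 the coefficient is g_k = C(k + 1, 1) = k + 1. The Hadamard coefficient is (f * g)_k = 7^k * (k + 1).
For k = 7: 7^7 * 8 = 823543 * 8 = 6588344.

6588344


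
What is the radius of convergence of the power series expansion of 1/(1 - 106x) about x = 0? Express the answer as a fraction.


Expanding 1/(1 - 106x) = sum_{k>=0} 106^k x^k, the series converges when |106x| < 1, i.e., |x| < 1/106.
So the radius of convergence is 1/106 = 1/106.

1/106


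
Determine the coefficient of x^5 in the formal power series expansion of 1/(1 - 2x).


The geometric series identity gives 1/(1 - c x) = sum_{k>=0} c^k x^k, so the coefficient of x^k is c^k.
Here c = 2 and k = 5.
Computing: 2^5 = 32

32


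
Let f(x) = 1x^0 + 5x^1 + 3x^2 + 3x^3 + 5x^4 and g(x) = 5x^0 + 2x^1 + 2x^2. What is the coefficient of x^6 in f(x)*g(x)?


Cauchy product at x^6:
5*2
= 10

10


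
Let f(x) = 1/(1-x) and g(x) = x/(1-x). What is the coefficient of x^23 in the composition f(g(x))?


First simplify the composition: f(g(x)) = 1/(1 - x/(1-x)) = (1-x)/((1-x) - x) = (1-x)/(1-2x).
Now extract the coefficient. Write (1-x)/(1-2x) = 1/(1-2x) - x/(1-2x).
The coefficient of x^n in 1/(1-2x) is 2^n, and in x/(1-2x) is 2^(n-1) (for n >= 1).
So the coefficient of x^23 is 2^23 - 2^22 = 8388608 - 4194304 = 4194304.

4194304


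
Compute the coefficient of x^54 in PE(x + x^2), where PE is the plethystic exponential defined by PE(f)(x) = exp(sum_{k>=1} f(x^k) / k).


With f(x) = x + x^2, the exponent is sum_{k>=1} (x^k + x^(2k)) / k = -ln(1 - x) - ln(1 - x^2). Exponentiating:
PE(x + x^2) = 1 / ((1 - x)(1 - x^2)).
This is the generating function for partitions of n into parts of size 1 or 2. The number of 2's can be any j in 0..27, and the rest are 1's, so
[x^54] = floor(54/2) + 1 = 28.

28


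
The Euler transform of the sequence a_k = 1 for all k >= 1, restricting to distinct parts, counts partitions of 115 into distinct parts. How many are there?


Partitions of 115 into distinct parts can be computed via generating function.
Product (1+x)(1+x^2)(1+x^3)...
The coefficient of x^115 = 1490528

1490528


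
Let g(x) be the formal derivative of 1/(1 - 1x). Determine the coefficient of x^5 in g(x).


Differentiate termwise: d/dx sum_{k>=0} 1^k x^k = sum_{k>=1} k 1^k x^(k-1) = sum_{j>=0} (j+1) 1^(j+1) x^j.
Equivalently, d/dx [1/(1 - 1x)] = 1/(1 - 1x)^2.
For j = 5: 6 * 1^6 = 6 * 1 = 6.

6


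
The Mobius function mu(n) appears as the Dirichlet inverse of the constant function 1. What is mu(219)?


219 = 3 * 73 (all distinct primes).
mu(219) = (-1)^2 = 1

1


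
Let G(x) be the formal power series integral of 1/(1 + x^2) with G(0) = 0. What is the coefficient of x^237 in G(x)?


1/(1 + x^2) = sum_{j>=0} (-1)^j x^(2j). Integrating termwise with G(0) = 0:
G(x) = sum_{j>=0} (-1)^j x^(2j+1) / (2j+1) = arctan(x).
Only odd powers are nonzero. For x^237 write 237 = 2*118 + 1, giving
(-1)^118 / 237 = 1/237 = 1/237.

1/237


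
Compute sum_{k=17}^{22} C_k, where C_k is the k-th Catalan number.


C_17 through C_22: 129644790, 477638700, 1767263190, 6564120420, 24466267020, 91482563640
Sum = 129644790 + 477638700 + 1767263190 + 6564120420 + 24466267020 + 91482563640
= 124887497760

124887497760


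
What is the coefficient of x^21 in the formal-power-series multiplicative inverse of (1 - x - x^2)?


Let the inverse be f(x) = sum_{k>=0} a_k x^k. From f(x) * (1 - x - x^2) = 1 and matching coefficients:
 x^0: a_0 = 1.
 x^1: a_1 - a_0 = 0, so a_1 = 1.
 x^k (k >= 2): a_k - a_{k-1} - a_{k-2} = 0, i.e. a_k = a_{k-1} + a_{k-2}.
This is the Fibonacci-type recurrence shifted so that a_0 = a_1 = 1.
Iterating: a_0=1, a_1=1, a_2=2, a_3=3, a_4=5, a_5=8, a_6=13, a_7=21, a_8=34, a_9=55, ...
a_21 = 17711.

17711


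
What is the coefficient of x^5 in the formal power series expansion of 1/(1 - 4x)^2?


The general identity 1/(1 - c x)^r = sum_{k>=0} c^k C(k + r - 1, r - 1) x^k follows by substituting y = c x into 1/(1 - y)^r = sum_{k>=0} C(k + r - 1, r - 1) y^k.
For c = 4, r = 2, k = 5:
4^5 * C(6, 1) = 1024 * 6 = 6144.

6144


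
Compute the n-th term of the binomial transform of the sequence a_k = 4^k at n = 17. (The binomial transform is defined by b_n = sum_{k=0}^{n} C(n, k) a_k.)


With a_k = 4^k, b_n = sum_{k=0}^{n} C(n, k) 4^k = (1 + 4)^n by the binomial theorem.
For n = 17: (1 + 4)^17 = 5^17 = 762939453125.

762939453125


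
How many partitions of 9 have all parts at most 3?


Using the generating function (1-x)^(-1)(1-x^2)^(-1)(1-x^3)^(-1),
the coefficient of x^9 counts these restricted partitions.
Result = 12

12


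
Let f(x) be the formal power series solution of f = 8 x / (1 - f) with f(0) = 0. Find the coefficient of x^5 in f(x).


Apply Lagrange inversion: f = 8 x * phi(f) with phi(t) = 1/(1 - t), so
[x^n] f = 8^n * (1/n) [t^(n-1)] phi(t)^n = 8^n * (1/n) [t^(n-1)] (1 - t)^(-n) = 8^n * (1/n) C(2n - 2, n - 1) = 8^n * C_{n-1}.
For n = 5: C_4 = C(8, 4) / 5 = 70/5 = 14.
With the 8^5 = 32768 factor, the coefficient is 32768 * 14 = 458752.

458752


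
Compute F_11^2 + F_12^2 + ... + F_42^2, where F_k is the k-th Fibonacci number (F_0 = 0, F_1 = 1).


There is a standard identity sum_{k=0}^{N} F_k^2 = F_N * F_{N+1} (proved inductively from the telescoping relation F_k^2 = F_k F_{k+1} - F_{k-1} F_k). Then
sum_{k=11}^{42} F_k^2 = F_42 F_43 - F_10 F_11.
Computing: F_42 = 267914296, F_43 = 433494437, F_10 = 55, F_11 = 89.
Sum = 267914296 * 433494437 - 55 * 89 = 116139356908766457.

116139356908766457


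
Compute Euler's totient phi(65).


phi(n) counts integers in [1, n] coprime to n. Using the multiplicative formula phi(n) = n * prod_{p | n} (1 - 1/p):
65 = 5 * 13, so
phi(65) = 65 * (1 - 1/5) * (1 - 1/13) = 48.

48


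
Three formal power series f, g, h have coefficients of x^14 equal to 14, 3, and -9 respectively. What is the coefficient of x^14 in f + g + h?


Series addition is componentwise:
14 + 3 + -9
= 8

8


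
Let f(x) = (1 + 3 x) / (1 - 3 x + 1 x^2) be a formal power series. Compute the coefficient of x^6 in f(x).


Write f(x) = sum_{k>=0} a_k x^k. Multiplying both sides by 1 - 3 x + 1 x^2 gives
(1 - 3 x + 1 x^2) sum_{k>=0} a_k x^k = 1 + 3 x.
Matching coefficients:
 x^0: a_0 = 1
 x^1: a_1 - 3 a_0 = 3  =>  a_1 = 3*1 + 3 = 6
 x^k (k >= 2): a_k = 3 a_{k-1} - 1 a_{k-2}.
Iterating: a_2 = 17, a_3 = 45, a_4 = 118, a_5 = 309, a_6 = 809.
So the coefficient of x^6 is 809.

809


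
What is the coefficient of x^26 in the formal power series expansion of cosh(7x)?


The Maclaurin series is cosh(t) = sum_{m>=0} t^(2m) / (2m)!, so substituting t = 7x, only even powers of x are nonzero, with coefficient of x^(2m) equal to 7^(2m) / (2m)!.
For x^26 the coefficient is 7^26/26! = 9387480337647754305649/403291461126605635584000000 = 27368747340080916343/1175776854596517888000000.

27368747340080916343/1175776854596517888000000


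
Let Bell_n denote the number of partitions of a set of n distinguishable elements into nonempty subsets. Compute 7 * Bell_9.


Bell_9 can be computed from the Bell triangle or from Dobinski's identity Bell_n = (1/e) * sum_{k>=0} k^n / k!.
Computing Bell_9 = 21147.
Then 7 * 21147 = 148029.

148029


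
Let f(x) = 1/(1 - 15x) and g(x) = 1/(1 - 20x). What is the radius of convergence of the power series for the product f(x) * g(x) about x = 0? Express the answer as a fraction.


The radius of 1/(1 - 15x) is 1/15 (nearest singularity at x = 1/15), and the radius of 1/(1 - 20x) is 1/20.
The product f(x)*g(x) = 1/((1 - 15x)(1 - 20x)) has singularities at both 1/15 and 1/20, so its radius of convergence is the distance to the nearest one:
min(1/15, 1/20) = 1/20.

1/20


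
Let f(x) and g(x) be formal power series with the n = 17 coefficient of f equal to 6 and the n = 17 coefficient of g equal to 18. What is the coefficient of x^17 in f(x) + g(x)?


Addition of formal power series is termwise.
The coefficient of x^17 in f + g = 6 + 18
= 24

24


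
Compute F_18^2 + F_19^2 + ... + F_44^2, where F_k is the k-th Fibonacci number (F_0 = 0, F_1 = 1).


There is a standard identity sum_{k=0}^{N} F_k^2 = F_N * F_{N+1} (proved inductively from the telescoping relation F_k^2 = F_k F_{k+1} - F_{k-1} F_k). Then
sum_{k=18}^{44} F_k^2 = F_44 F_45 - F_17 F_18.
Computing: F_44 = 701408733, F_45 = 1134903170, F_17 = 1597, F_18 = 2584.
Sum = 701408733 * 1134903170 - 1597 * 2584 = 796030994543256962.

796030994543256962


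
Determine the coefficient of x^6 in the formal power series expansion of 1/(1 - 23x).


The geometric series identity gives 1/(1 - c x) = sum_{k>=0} c^k x^k, so the coefficient of x^k is c^k.
Here c = 23 and k = 6.
Computing: 23^6 = 148035889

148035889


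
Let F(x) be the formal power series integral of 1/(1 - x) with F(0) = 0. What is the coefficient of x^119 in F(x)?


1/(1 - x) = sum_{k>=0} x^k. Integrating termwise and using F(0) = 0 gives
F(x) = sum_{k>=0} x^(k+1) / (k+1) = sum_{m>=1} x^m / m = -ln(1 - x).
So the coefficient of x^119 is 1/119 = 1/119.

1/119


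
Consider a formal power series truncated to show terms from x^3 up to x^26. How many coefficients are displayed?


From x^3 to x^26 inclusive, the count is 26 - 3 + 1 = 24.

24


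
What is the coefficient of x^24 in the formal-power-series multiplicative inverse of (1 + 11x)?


The inverse is 1/(1 + 11x). Apply the geometric identity 1/(1 - y) = sum_{k>=0} y^k with y = -11x:
1/(1 + 11x) = sum_{k>=0} (-11)^k x^k.
So the coefficient of x^24 is (-11)^24 = 9849732675807611094711841.

9849732675807611094711841


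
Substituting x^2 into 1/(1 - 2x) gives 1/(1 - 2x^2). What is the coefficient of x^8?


The coefficient of x^(2m) in 1/(1 - 2x^2) is 2^m.
With n = 8 = 2*4, the coefficient is 2^4 = 16.

16


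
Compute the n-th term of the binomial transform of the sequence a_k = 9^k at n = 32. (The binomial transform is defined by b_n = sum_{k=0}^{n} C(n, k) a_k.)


With a_k = 9^k, b_n = sum_{k=0}^{n} C(n, k) 9^k = (1 + 9)^n by the binomial theorem.
For n = 32: (1 + 9)^32 = 10^32 = 100000000000000000000000000000000.

100000000000000000000000000000000


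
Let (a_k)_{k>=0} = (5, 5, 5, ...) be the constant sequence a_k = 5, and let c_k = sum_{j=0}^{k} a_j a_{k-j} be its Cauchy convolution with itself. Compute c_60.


Since a_j = 5 for all j >= 0, the convolution sum becomes
c_k = sum_{j=0}^{k} 5 * 5 = 25 * (k + 1).
Equivalently, the generating function of (a_k) is 5/(1 - x) and its square is 25/(1 - x)^2 = sum_{k>=0} 25(k + 1) x^k.
For k = 60: 25 * 61 = 1525.

1525


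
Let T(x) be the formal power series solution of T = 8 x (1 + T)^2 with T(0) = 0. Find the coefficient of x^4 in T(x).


Apply the Lagrange inversion formula: if T = 8 x * phi(T) with phi(t) = (1 + t)^2, then [x^n] T = 8^n * (1/n) [t^(n-1)] phi(t)^n = 8^n * (1/n) [t^(n-1)] (1 + t)^(2n) = 8^n * (1/n) C(2n, n-1).
Using the identity C(2n, n-1) = C(2n, n) * n / (n+1), the unscaled factor equals C(2n, n) / (n+1) = C_n, the n-th Catalan number.
For n = 4: C_4 = C(8, 4) / 5 = 70/5 = 14.
With the 8^4 = 4096 factor, the coefficient is 4096 * 14 = 57344.

57344


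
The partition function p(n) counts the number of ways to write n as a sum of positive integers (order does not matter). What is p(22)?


Using the generating function prod_{k>=1} 1/(1-x^k), we compute p(22).
By dynamic programming over parts 1 through 22:
p(22) = 1002

1002


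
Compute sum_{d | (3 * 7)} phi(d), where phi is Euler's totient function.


First, 3 * 7 = 21. One classical identity is sum_{d | n} phi(d) = n (each k in [1, n] has a unique gcd with n, and among the k's with gcd(k, n) = n/d there are phi(d) of them). So the sum equals 21. We also verify directly:
Divisors of 21: 1, 3, 7, 21.
phi values: 1, 2, 6, 12.
Sum = 21.

21


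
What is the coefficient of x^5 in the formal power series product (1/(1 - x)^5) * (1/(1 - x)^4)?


Combine the factors: (1/(1 - x)^5) * (1/(1 - x)^4) = 1/(1 - x)^9.
Then use 1/(1 - x)^r = sum_{k>=0} C(k + r - 1, r - 1) x^k with r = 9 and k = 5:
C(13, 8) = 1287.

1287


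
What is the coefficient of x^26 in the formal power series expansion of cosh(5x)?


The Maclaurin series is cosh(t) = sum_{m>=0} t^(2m) / (2m)!, so substituting t = 5x, only even powers of x are nonzero, with coefficient of x^(2m) equal to 5^(2m) / (2m)!.
For x^26 the coefficient is 5^26/26! = 1490116119384765625/403291461126605635584000000 = 95367431640625/25810653512102760677376.

95367431640625/25810653512102760677376


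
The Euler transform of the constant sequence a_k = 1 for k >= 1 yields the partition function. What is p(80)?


The Euler transform converts the sequence a_k = 1 into the number of integer partitions.
Using the recurrence or dynamic programming:
p(80) = 15796476

15796476


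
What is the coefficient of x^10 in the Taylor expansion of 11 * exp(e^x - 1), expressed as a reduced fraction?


exp(e^x - 1) = sum_{k>=0} Bell_k x^k / k!, where Bell_k is the k-th Bell number.
So the coefficient of x^10 is 11 * Bell_10 / 10!.
Computing: Bell_10 = 115975 and 10! = 3628800, giving
11 * 115975/3628800 = 51029/145152.

51029/145152


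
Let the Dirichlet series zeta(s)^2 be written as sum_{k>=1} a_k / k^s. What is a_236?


The Dirichlet convolution of the constant function 1 with itself gives (1 * 1)(k) = sum_{d | k} 1 = d(k), the number of positive divisors of k.
Since zeta(s) = sum_{k>=1} 1/k^s, we have zeta(s)^2 = sum_{k>=1} d(k)/k^s, so a_k = d(k).
For k = 236: the divisors are 1, 2, 4, 59, 118, 236.
Count = 6.

6


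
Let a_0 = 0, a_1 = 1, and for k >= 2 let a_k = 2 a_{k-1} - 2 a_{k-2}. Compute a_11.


Iterating the recurrence forward:
a_0 = 0
a_1 = 1
a_2 = 2*1 - 2*0 = 2
a_3 = 2*2 - 2*1 = 2
a_4 = 2*2 - 2*2 = 0
a_5 = 2*0 - 2*2 = -4
a_6 = 2*-4 - 2*0 = -8
a_7 = 2*-8 - 2*-4 = -8
a_8 = 2*-8 - 2*-8 = 0
a_9 = 2*0 - 2*-8 = 16
a_10 = 2*16 - 2*0 = 32
a_11 = 2*32 - 2*16 = 32
So a_11 = 32.

32


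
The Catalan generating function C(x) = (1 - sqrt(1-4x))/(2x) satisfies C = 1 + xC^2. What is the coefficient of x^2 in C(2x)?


Substituting x -> 2x scales the n-th coefficient by 2^n, so [x^2] C(2x) = 2^2 * C_2.
C_2 = C(2*2, 2)/(3) = 6/3 = 2.
So 2^2 * 2 = 4 * 2 = 8.

8


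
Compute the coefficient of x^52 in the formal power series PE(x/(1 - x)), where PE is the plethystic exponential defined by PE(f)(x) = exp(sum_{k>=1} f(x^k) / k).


For f(x) = x/(1 - x) we have
sum_{k>=1} f(x^k) / k = sum_{k>=1} (1/k) * x^k / (1 - x^k) = sum_{k, m >= 1} x^(k m) / k,
which after exponentiating simplifies to
PE(x/(1 - x)) = prod_{k>=1} 1 / (1 - x^k).
This is the generating function for the partition function p(n), so the coefficient of x^52 is p(52).
Computing p(52) by dynamic programming over parts 1, 2, ..., 52: p(52) = 281589.

281589


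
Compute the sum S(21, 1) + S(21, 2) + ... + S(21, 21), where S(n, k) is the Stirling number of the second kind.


By definition, S(n, k) counts partitions of an n-set into exactly k nonempty blocks.
Computing row n = 21 for k = 1..21:
S(21, k): 1, 1048575, 1742343625, 181509070050, 3791262568401, 26585679462804, 82310957214948, 132511015347084, 123272476465204, 71187132291275, 26826851689001, 6833042030178, 1204909218331, 149304004500, 13087462580, 809944464, 34952799, 1023435, 19285, 210, 1
Sum = 474869816156751. (This equals Bell_21 since the sum runs over all k.)

474869816156751


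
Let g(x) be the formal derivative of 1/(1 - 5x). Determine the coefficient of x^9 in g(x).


Differentiate termwise: d/dx sum_{k>=0} 5^k x^k = sum_{k>=1} k 5^k x^(k-1) = sum_{j>=0} (j+1) 5^(j+1) x^j.
Equivalently, d/dx [1/(1 - 5x)] = 5/(1 - 5x)^2.
For j = 9: 10 * 5^10 = 10 * 9765625 = 97656250.

97656250


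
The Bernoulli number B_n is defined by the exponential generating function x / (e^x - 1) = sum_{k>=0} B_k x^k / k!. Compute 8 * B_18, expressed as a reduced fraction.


Bernoulli numbers can also be computed recursively via B_0 = 1 and sum_{j=0}^{m} C(m+1, j) B_j = 0 for m >= 1. Odd-index Bernoulli numbers vanish for k >= 3.
Computing B_18 = 43867/798, so 8 * B_18 = 8 * 43867/798 = 175468/399.

175468/399


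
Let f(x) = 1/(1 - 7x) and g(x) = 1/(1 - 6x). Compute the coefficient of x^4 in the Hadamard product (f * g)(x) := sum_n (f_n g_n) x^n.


f has coefficients f_k = 7^k and g has coefficients g_k = 6^k, so the Hadamard product has coefficient (f*g)_k = 7^k * 6^k = 42^k.
For k = 4: 42^4 = 3111696.

3111696


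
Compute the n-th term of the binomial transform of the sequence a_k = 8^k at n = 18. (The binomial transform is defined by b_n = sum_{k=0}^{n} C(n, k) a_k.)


With a_k = 8^k, b_n = sum_{k=0}^{n} C(n, k) 8^k = (1 + 8)^n by the binomial theorem.
For n = 18: (1 + 8)^18 = 9^18 = 150094635296999121.

150094635296999121


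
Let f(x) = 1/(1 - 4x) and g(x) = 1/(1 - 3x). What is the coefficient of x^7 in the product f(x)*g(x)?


The coefficient of x^n in f*g is the Cauchy product: sum_{k=0}^{n} a^k * b^(n-k).
With a=4, b=3, n=7:
sum_{k=0}^{7} 4^k * 3^(7-k)
= 58975

58975


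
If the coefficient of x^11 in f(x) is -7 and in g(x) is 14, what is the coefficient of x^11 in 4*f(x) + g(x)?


Scalar multiplication scales coefficients: 4 * -7 = -28.
Then add the g coefficient: -28 + 14
= -14

-14


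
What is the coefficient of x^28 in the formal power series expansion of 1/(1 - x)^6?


The negative binomial / multiset identity is
1/(1 - x)^r = sum_{k>=0} C(k + r - 1, r - 1) x^k.
Here r = 6 and k = 28, so the coefficient is
C(28 + 5, 5) = C(33, 5)
= 237336

237336


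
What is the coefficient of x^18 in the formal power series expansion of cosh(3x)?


The Maclaurin series is cosh(t) = sum_{m>=0} t^(2m) / (2m)!, so substituting t = 3x, only even powers of x are nonzero, with coefficient of x^(2m) equal to 3^(2m) / (2m)!.
For x^18 the coefficient is 3^18/18! = 387420489/6402373705728000 = 59049/975822848000.

59049/975822848000


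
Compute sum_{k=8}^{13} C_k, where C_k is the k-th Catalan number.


C_8 through C_13: 1430, 4862, 16796, 58786, 208012, 742900
Sum = 1430 + 4862 + 16796 + 58786 + 208012 + 742900
= 1032786

1032786


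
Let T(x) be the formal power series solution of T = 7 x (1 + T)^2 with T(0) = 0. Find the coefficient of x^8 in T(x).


Apply the Lagrange inversion formula: if T = 7 x * phi(T) with phi(t) = (1 + t)^2, then [x^n] T = 7^n * (1/n) [t^(n-1)] phi(t)^n = 7^n * (1/n) [t^(n-1)] (1 + t)^(2n) = 7^n * (1/n) C(2n, n-1).
Using the identity C(2n, n-1) = C(2n, n) * n / (n+1), the unscaled factor equals C(2n, n) / (n+1) = C_n, the n-th Catalan number.
For n = 8: C_8 = C(16, 8) / 9 = 12870/9 = 1430.
With the 7^8 = 5764801 factor, the coefficient is 5764801 * 1430 = 8243665430.

8243665430


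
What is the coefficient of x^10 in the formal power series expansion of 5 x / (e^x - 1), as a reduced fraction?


The exponential generating function for Bernoulli numbers is
x / (e^x - 1) = sum_{k>=0} B_k x^k / k!.
So the coefficient of x^10 in 5 x / (e^x - 1) is 5 B_10 / 10!.
Computing: B_10 = 5/66, 10! = 3628800, giving
5 * 5/66 / 3628800 = 1/9580032.

1/9580032


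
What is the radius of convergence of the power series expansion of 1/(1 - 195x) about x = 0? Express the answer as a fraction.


Expanding 1/(1 - 195x) = sum_{k>=0} 195^k x^k, the series converges when |195x| < 1, i.e., |x| < 1/195.
So the radius of convergence is 1/195 = 1/195.

1/195


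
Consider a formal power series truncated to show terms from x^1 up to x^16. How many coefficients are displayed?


From x^1 to x^16 inclusive, the count is 16 - 1 + 1 = 16.

16


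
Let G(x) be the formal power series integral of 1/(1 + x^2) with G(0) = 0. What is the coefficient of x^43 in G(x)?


1/(1 + x^2) = sum_{j>=0} (-1)^j x^(2j). Integrating termwise with G(0) = 0:
G(x) = sum_{j>=0} (-1)^j x^(2j+1) / (2j+1) = arctan(x).
Only odd powers are nonzero. For x^43 write 43 = 2*21 + 1, giving
(-1)^21 / 43 = -1/43 = -1/43.

-1/43


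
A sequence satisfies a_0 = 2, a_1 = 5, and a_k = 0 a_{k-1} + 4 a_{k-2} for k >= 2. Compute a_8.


The characteristic equation is t^2 - 0 t - 4 = 0, with roots r_1 = 2 and r_2 = -2 (so c_1 = r_1 + r_2, c_2 = -r_1 r_2 as required).
One can use the closed form a_n = A r_1^n + B r_2^n, but direct iteration is more reliable:
a_0 = 2, a_1 = 5, a_2 = 8, a_3 = 20, a_4 = 32, a_5 = 80, a_6 = 128, a_7 = 320, a_8 = 512.
So a_8 = 512.

512


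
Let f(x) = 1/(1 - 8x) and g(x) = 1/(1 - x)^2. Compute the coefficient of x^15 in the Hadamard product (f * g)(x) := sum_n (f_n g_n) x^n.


f has coefficients f_k = 8^k. For g = 1/(1 - x)^2 the coefficient is g_k = C(k + 1, 1) = k + 1. The Hadamard coefficient is (f * g)_k = 8^k * (k + 1).
For k = 15: 8^15 * 16 = 35184372088832 * 16 = 562949953421312.

562949953421312


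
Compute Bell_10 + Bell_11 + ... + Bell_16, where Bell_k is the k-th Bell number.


Recall Bell_k counts set partitions of a k-set (with Bell_0 = 1 by convention).
Bell_10 through Bell_16: 115975, 678570, 4213597, 27644437, 190899322, 1382958545, 10480142147
Sum = 115975 + 678570 + 4213597 + 27644437 + 190899322 + 1382958545 + 10480142147 = 12086652593.

12086652593


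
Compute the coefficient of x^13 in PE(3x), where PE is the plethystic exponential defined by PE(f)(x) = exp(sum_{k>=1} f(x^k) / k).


With f(x) = 3x, the exponent is sum_{k>=1} 3 x^k / k = 3 * (-ln(1 - x)). Exponentiating:
PE(3x) = exp(-3 ln(1 - x)) = 1/(1 - x)^3.
By the negative binomial expansion, [x^n] 1/(1 - x)^3 = C(n + 2, 2).
For n = 13: C(15, 2) = 105.

105


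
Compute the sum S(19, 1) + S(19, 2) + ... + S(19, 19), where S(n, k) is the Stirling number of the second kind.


By definition, S(n, k) counts partitions of an n-set into exactly k nonempty blocks.
Computing row n = 19 for k = 1..19:
S(19, k): 1, 262143, 193448101, 11259666950, 147589284710, 693081601779, 1492924634839, 1709751003480, 1144614626805, 477297033785, 129413217791, 23466951300, 2892439160, 243577530, 13916778, 527136, 12597, 171, 1
Sum = 5832742205057. (This equals Bell_19 since the sum runs over all k.)

5832742205057


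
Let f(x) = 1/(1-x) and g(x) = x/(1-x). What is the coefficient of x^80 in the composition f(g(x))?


First simplify the composition: f(g(x)) = 1/(1 - x/(1-x)) = (1-x)/((1-x) - x) = (1-x)/(1-2x).
Now extract the coefficient. Write (1-x)/(1-2x) = 1/(1-2x) - x/(1-2x).
The coefficient of x^n in 1/(1-2x) is 2^n, and in x/(1-2x) is 2^(n-1) (for n >= 1).
So the coefficient of x^80 is 2^80 - 2^79 = 1208925819614629174706176 - 604462909807314587353088 = 604462909807314587353088.

604462909807314587353088


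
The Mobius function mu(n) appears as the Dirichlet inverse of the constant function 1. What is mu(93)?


93 = 3 * 31 (all distinct primes).
mu(93) = (-1)^2 = 1

1


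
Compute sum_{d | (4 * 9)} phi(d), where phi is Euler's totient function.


First, 4 * 9 = 36. One classical identity is sum_{d | n} phi(d) = n (each k in [1, n] has a unique gcd with n, and among the k's with gcd(k, n) = n/d there are phi(d) of them). So the sum equals 36. We also verify directly:
Divisors of 36: 1, 2, 3, 4, 6, 9, 12, 18, 36.
phi values: 1, 1, 2, 2, 2, 6, 4, 6, 12.
Sum = 36.

36


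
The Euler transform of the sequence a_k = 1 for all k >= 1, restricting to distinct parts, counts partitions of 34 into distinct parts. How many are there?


Partitions of 34 into distinct parts can be computed via generating function.
Product (1+x)(1+x^2)(1+x^3)...
The coefficient of x^34 = 512

512


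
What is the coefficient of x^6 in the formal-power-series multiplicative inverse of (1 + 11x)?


The inverse is 1/(1 + 11x). Apply the geometric identity 1/(1 - y) = sum_{k>=0} y^k with y = -11x:
1/(1 + 11x) = sum_{k>=0} (-11)^k x^k.
So the coefficient of x^6 is (-11)^6 = 1771561.

1771561


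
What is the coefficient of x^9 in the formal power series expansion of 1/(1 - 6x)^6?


The general identity 1/(1 - c x)^r = sum_{k>=0} c^k C(k + r - 1, r - 1) x^k follows by substituting y = c x into 1/(1 - y)^r = sum_{k>=0} C(k + r - 1, r - 1) y^k.
For c = 6, r = 6, k = 9:
6^9 * C(14, 5) = 10077696 * 2002 = 20175547392.

20175547392


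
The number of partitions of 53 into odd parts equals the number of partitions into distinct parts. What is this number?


Computing partitions of 53 into odd parts (1, 3, 5, ...):
Using the generating function prod_{k>=0} 1/(1-x^(2k+1)),
the count is 5120

5120


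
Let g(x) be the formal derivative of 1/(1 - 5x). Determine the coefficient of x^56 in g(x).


Differentiate termwise: d/dx sum_{k>=0} 5^k x^k = sum_{k>=1} k 5^k x^(k-1) = sum_{j>=0} (j+1) 5^(j+1) x^j.
Equivalently, d/dx [1/(1 - 5x)] = 5/(1 - 5x)^2.
For j = 56: 57 * 5^57 = 57 * 6938893903907228377647697925567626953125 = 395516952522712017525918781757354736328125.

395516952522712017525918781757354736328125


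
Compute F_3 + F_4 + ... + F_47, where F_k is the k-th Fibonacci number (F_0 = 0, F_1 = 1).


Use the identity sum_{k=0}^{N} F_k = F_{N+2} - 1 (which follows from F_{k+2} - F_{k+1} = F_k). Then
sum_{k=3}^{47} F_k = (F_{49} - 1) - (F_{4} - 1) = F_{49} - F_{4}.
Computing: F_{49} = 7778742049, F_{4} = 3, so
Sum = 7778742049 - 3 = 7778742046.

7778742046


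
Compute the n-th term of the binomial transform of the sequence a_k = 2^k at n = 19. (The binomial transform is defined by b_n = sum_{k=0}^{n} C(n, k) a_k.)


With a_k = 2^k, b_n = sum_{k=0}^{n} C(n, k) 2^k = (1 + 2)^n by the binomial theorem.
For n = 19: (1 + 2)^19 = 3^19 = 1162261467.

1162261467


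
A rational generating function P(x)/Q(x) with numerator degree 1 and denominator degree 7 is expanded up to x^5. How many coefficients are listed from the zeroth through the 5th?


Expanding up to x^5 gives the coefficients for x^0, x^1, ..., x^5.
That is 5 + 1 = 6 coefficients in total.

6


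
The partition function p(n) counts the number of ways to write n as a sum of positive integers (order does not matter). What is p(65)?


Using the generating function prod_{k>=1} 1/(1-x^k), we compute p(65).
By dynamic programming over parts 1 through 65:
p(65) = 2012558

2012558


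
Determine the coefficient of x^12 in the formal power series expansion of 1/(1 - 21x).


The geometric series identity gives 1/(1 - c x) = sum_{k>=0} c^k x^k, so the coefficient of x^k is c^k.
Here c = 21 and k = 12.
Computing: 21^12 = 7355827511386641

7355827511386641


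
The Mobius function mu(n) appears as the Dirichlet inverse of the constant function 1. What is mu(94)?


94 = 2 * 47 (all distinct primes).
mu(94) = (-1)^2 = 1

1


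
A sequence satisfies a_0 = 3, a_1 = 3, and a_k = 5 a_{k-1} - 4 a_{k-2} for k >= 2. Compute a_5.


The characteristic equation is t^2 - 5 t + 4 = 0, with roots r_1 = 4 and r_2 = 1 (so c_1 = r_1 + r_2, c_2 = -r_1 r_2 as required).
One can use the closed form a_n = A r_1^n + B r_2^n, but direct iteration is more reliable:
a_0 = 3, a_1 = 3, a_2 = 3, a_3 = 3, a_4 = 3, a_5 = 3.
So a_5 = 3.

3


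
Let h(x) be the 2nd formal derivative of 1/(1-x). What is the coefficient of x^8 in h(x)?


Differentiating 2 times: d^2/dx^2 [1/(1-x)] = 2!/(1-x)^3.
The expansion 1/(1-x)^3 = sum_{k>=0} C(k+2, 2) x^k, so the coefficient of x^n in 2!/(1-x)^3 is 2! * C(n+2, 2).
For n = 8: 2 * C(10, 2) = 2 * 45 = 90

90


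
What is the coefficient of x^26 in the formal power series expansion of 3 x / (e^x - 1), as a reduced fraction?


The exponential generating function for Bernoulli numbers is
x / (e^x - 1) = sum_{k>=0} B_k x^k / k!.
So the coefficient of x^26 in 3 x / (e^x - 1) is 3 B_26 / 26!.
Computing: B_26 = 8553103/6, 26! = 403291461126605635584000000, giving
3 * 8553103/6 / 403291461126605635584000000 = 657931/62044840173323943936000000.

657931/62044840173323943936000000


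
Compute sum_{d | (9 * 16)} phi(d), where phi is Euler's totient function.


First, 9 * 16 = 144. One classical identity is sum_{d | n} phi(d) = n (each k in [1, n] has a unique gcd with n, and among the k's with gcd(k, n) = n/d there are phi(d) of them). So the sum equals 144. We also verify directly:
Divisors of 144: 1, 2, 3, 4, 6, 8, 9, 12, 16, 18, 24, 36, 48, 72, 144.
phi values: 1, 1, 2, 2, 2, 4, 6, 4, 8, 6, 8, 12, 16, 24, 48.
Sum = 144.

144


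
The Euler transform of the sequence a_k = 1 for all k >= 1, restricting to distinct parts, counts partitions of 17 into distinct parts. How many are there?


Partitions of 17 into distinct parts can be computed via generating function.
Product (1+x)(1+x^2)(1+x^3)...
The coefficient of x^17 = 38

38


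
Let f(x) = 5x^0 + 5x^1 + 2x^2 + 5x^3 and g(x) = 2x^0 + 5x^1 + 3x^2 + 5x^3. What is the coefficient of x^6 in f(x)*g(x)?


Cauchy product at x^6:
5*5
= 25

25


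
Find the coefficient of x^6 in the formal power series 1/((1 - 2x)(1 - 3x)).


By partial fractions or Cauchy convolution:
The coefficient equals sum_{k=0}^{6} 2^k * 3^(6-k).
= 2059

2059


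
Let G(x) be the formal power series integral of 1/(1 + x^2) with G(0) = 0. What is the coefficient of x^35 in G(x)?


1/(1 + x^2) = sum_{j>=0} (-1)^j x^(2j). Integrating termwise with G(0) = 0:
G(x) = sum_{j>=0} (-1)^j x^(2j+1) / (2j+1) = arctan(x).
Only odd powers are nonzero. For x^35 write 35 = 2*17 + 1, giving
(-1)^17 / 35 = -1/35 = -1/35.

-1/35


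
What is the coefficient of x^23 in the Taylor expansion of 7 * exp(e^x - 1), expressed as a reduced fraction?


exp(e^x - 1) = sum_{k>=0} Bell_k x^k / k!, where Bell_k is the k-th Bell number.
So the coefficient of x^23 is 7 * Bell_23 / 23!.
Computing: Bell_23 = 44152005855084346 and 23! = 25852016738884976640000, giving
7 * 44152005855084346/25852016738884976640000 = 22076002927542173/1846572624206069760000.

22076002927542173/1846572624206069760000


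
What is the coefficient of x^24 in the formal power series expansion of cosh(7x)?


The Maclaurin series is cosh(t) = sum_{m>=0} t^(2m) / (2m)!, so substituting t = 7x, only even powers of x are nonzero, with coefficient of x^(2m) equal to 7^(2m) / (2m)!.
For x^24 the coefficient is 7^24/24! = 191581231380566414401/620448401733239439360000 = 558545864083284007/1808887468610027520000.

558545864083284007/1808887468610027520000


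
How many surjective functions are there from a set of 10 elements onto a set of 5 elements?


By inclusion-exclusion on which target elements are missed, the number of surjections from an n-set onto a k-set is
surj(n, k) = sum_{j=0}^{k} (-1)^j C(k, j) (k - j)^n.
Equivalently surj(n, k) = k! * S(n, k), where S(n, k) is the Stirling number of the second kind.
For n = 10, k = 5:
S(10, 5) = 42525, so
surj = 5! * 42525 = 120 * 42525 = 5103000.

5103000


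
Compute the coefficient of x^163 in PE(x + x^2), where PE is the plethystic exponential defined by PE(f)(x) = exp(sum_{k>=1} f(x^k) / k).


With f(x) = x + x^2, the exponent is sum_{k>=1} (x^k + x^(2k)) / k = -ln(1 - x) - ln(1 - x^2). Exponentiating:
PE(x + x^2) = 1 / ((1 - x)(1 - x^2)).
This is the generating function for partitions of n into parts of size 1 or 2. The number of 2's can be any j in 0..81, and the rest are 1's, so
[x^163] = floor(163/2) + 1 = 82.

82


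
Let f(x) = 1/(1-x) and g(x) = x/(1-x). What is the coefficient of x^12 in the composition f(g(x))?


First simplify the composition: f(g(x)) = 1/(1 - x/(1-x)) = (1-x)/((1-x) - x) = (1-x)/(1-2x).
Now extract the coefficient. Write (1-x)/(1-2x) = 1/(1-2x) - x/(1-2x).
The coefficient of x^n in 1/(1-2x) is 2^n, and in x/(1-2x) is 2^(n-1) (for n >= 1).
So the coefficient of x^12 is 2^12 - 2^11 = 4096 - 2048 = 2048.

2048


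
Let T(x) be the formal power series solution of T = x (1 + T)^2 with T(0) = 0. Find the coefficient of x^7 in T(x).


Apply the Lagrange inversion formula: if T = x * phi(T) with phi(t) = (1 + t)^2, then [x^n] T = (1/n) [t^(n-1)] phi(t)^n = (1/n) [t^(n-1)] (1 + t)^(2n) = (1/n) C(2n, n-1).
Using the identity C(2n, n-1) = C(2n, n) * n / (n+1), the unscaled factor equals C(2n, n) / (n+1) = C_n, the n-th Catalan number.
For n = 7: C_7 = C(14, 7) / 8 = 3432/8 = 429 = 429.

429


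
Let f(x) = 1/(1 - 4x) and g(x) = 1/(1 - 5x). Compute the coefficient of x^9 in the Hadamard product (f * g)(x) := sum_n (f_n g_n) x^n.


f has coefficients f_k = 4^k and g has coefficients g_k = 5^k, so the Hadamard product has coefficient (f*g)_k = 4^k * 5^k = 20^k.
For k = 9: 20^9 = 512000000000.

512000000000


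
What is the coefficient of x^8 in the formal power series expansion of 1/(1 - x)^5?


The expansion 1/(1 - x)^r = sum_{k>=0} C(k + r - 1, r - 1) x^k follows from the multiset / negative-binomial theorem (or from repeated differentiation of the geometric series).
For r = 5 and k = 8:
C(12, 4) = 479001600 / (24 * 40320) = 495.

495


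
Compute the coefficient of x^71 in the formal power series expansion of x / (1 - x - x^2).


Let f(x) = sum_{k>=0} a_k x^k. Multiplying f(x) * (1 - x - x^2) = x and matching coefficients gives a_0 = 0, a_1 = 1, and a_k = a_{k-1} + a_{k-2} for k >= 2. These are the Fibonacci numbers F_k.
Iterating from F_0 = 0, F_1 = 1:
F_0=0, F_1=1, F_2=1, F_3=2, F_4=3, F_5=5, F_6=8, F_7=13, F_8=21, F_9=34, ...
F_71 = 308061521170129.

308061521170129


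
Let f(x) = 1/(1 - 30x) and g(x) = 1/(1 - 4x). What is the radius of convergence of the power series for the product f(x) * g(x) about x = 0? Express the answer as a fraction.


The radius of 1/(1 - 30x) is 1/30 (nearest singularity at x = 1/30), and the radius of 1/(1 - 4x) is 1/4.
The product f(x)*g(x) = 1/((1 - 30x)(1 - 4x)) has singularities at both 1/30 and 1/4, so its radius of convergence is the distance to the nearest one:
min(1/30, 1/4) = 1/30.

1/30


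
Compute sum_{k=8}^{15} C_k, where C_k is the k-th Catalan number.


C_8 through C_15: 1430, 4862, 16796, 58786, 208012, 742900, 2674440, 9694845
Sum = 1430 + 4862 + 16796 + 58786 + 208012 + 742900 + 2674440 + 9694845
= 13402071

13402071


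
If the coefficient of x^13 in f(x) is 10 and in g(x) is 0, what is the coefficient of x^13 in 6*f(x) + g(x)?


Scalar multiplication scales coefficients: 6 * 10 = 60.
Then add the g coefficient: 60 + 0
= 60

60


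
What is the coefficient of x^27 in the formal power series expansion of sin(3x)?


The Maclaurin series is sin(t) = sum_{k>=0} (-1)^k t^(2k+1) / (2k+1)!, so substituting t = 3x, only odd powers of x are nonzero, with coefficient of x^(2k+1) equal to (-1)^k 3^(2k+1) / (2k+1)!.
Write 27 = 2*13 + 1, giving the coefficient (-1)^13 * 3^27 / 27! = -7625597484987/10888869450418352160768000000 = -4782969/6829776306569216000000.

-4782969/6829776306569216000000


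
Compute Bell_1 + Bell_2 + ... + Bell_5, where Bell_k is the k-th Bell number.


Recall Bell_k counts set partitions of a k-set (with Bell_0 = 1 by convention).
Bell_1 through Bell_5: 1, 2, 5, 15, 52
Sum = 1 + 2 + 5 + 15 + 52 = 75.

75


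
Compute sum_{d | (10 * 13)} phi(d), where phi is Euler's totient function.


First, 10 * 13 = 130. One classical identity is sum_{d | n} phi(d) = n (each k in [1, n] has a unique gcd with n, and among the k's with gcd(k, n) = n/d there are phi(d) of them). So the sum equals 130. We also verify directly:
Divisors of 130: 1, 2, 5, 10, 13, 26, 65, 130.
phi values: 1, 1, 4, 4, 12, 12, 48, 48.
Sum = 130.

130


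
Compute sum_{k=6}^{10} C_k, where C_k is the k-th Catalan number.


C_6 through C_10: 132, 429, 1430, 4862, 16796
Sum = 132 + 429 + 1430 + 4862 + 16796
= 23649

23649


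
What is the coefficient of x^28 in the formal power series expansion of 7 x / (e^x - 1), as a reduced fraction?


The exponential generating function for Bernoulli numbers is
x / (e^x - 1) = sum_{k>=0} B_k x^k / k!.
So the coefficient of x^28 in 7 x / (e^x - 1) is 7 B_28 / 28!.
Computing: B_28 = -23749461029/870, 28! = 304888344611713860501504000000, giving
7 * -23749461029/870 / 304888344611713860501504000000 = -3392780147/5413323669636552217067520000000.

-3392780147/5413323669636552217067520000000


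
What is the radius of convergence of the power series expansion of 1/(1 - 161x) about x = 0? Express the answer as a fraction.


Expanding 1/(1 - 161x) = sum_{k>=0} 161^k x^k, the series converges when |161x| < 1, i.e., |x| < 1/161.
So the radius of convergence is 1/161 = 1/161.

1/161


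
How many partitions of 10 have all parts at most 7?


Using the generating function (1-x)^(-1)(1-x^2)^(-1)...(1-x^7)^(-1),
the coefficient of x^10 counts these restricted partitions.
Result = 38

38


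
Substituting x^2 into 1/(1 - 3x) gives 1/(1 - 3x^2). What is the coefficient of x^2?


The coefficient of x^(2m) in 1/(1 - 3x^2) is 3^m.
With n = 2 = 2*1, the coefficient is 3^1 = 3.

3


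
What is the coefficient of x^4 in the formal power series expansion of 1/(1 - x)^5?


The expansion 1/(1 - x)^r = sum_{k>=0} C(k + r - 1, r - 1) x^k follows from the multiset / negative-binomial theorem (or from repeated differentiation of the geometric series).
For r = 5 and k = 4:
C(8, 4) = 40320 / (24 * 24) = 70.

70


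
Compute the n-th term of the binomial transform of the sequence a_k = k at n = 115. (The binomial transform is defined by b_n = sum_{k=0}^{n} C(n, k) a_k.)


With a_k = k, b_n = sum_{k=0}^{n} C(n, k) k. Using k * C(n, k) = n * C(n-1, k-1) gives b_n = n * sum_{k>=1} C(n-1, k-1) = n * 2^(n-1).
For n = 115: 115 * 2^114 = 115 * 20769187434139310514121985316880384 = 2388456554926020709124028311441244160.

2388456554926020709124028311441244160


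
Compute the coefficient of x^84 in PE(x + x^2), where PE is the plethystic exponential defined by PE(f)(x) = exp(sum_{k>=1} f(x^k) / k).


With f(x) = x + x^2, the exponent is sum_{k>=1} (x^k + x^(2k)) / k = -ln(1 - x) - ln(1 - x^2). Exponentiating:
PE(x + x^2) = 1 / ((1 - x)(1 - x^2)).
This is the generating function for partitions of n into parts of size 1 or 2. The number of 2's can be any j in 0..42, and the rest are 1's, so
[x^84] = floor(84/2) + 1 = 43.

43


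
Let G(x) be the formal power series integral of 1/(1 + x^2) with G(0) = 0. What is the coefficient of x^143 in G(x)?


1/(1 + x^2) = sum_{j>=0} (-1)^j x^(2j). Integrating termwise with G(0) = 0:
G(x) = sum_{j>=0} (-1)^j x^(2j+1) / (2j+1) = arctan(x).
Only odd powers are nonzero. For x^143 write 143 = 2*71 + 1, giving
(-1)^71 / 143 = -1/143 = -1/143.

-1/143


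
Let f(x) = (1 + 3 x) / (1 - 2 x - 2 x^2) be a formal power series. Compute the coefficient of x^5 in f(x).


Write f(x) = sum_{k>=0} a_k x^k. Multiplying both sides by 1 - 2 x - 2 x^2 gives
(1 - 2 x - 2 x^2) sum_{k>=0} a_k x^k = 1 + 3 x.
Matching coefficients:
 x^0: a_0 = 1
 x^1: a_1 - 2 a_0 = 3  =>  a_1 = 2*1 + 3 = 5
 x^k (k >= 2): a_k = 2 a_{k-1} + 2 a_{k-2}.
Iterating: a_2 = 12, a_3 = 34, a_4 = 92, a_5 = 252.
So the coefficient of x^5 is 252.

252


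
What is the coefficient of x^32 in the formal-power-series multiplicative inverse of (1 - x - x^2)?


Let the inverse be f(x) = sum_{k>=0} a_k x^k. From f(x) * (1 - x - x^2) = 1 and matching coefficients:
 x^0: a_0 = 1.
 x^1: a_1 - a_0 = 0, so a_1 = 1.
 x^k (k >= 2): a_k - a_{k-1} - a_{k-2} = 0, i.e. a_k = a_{k-1} + a_{k-2}.
This is the Fibonacci-type recurrence shifted so that a_0 = a_1 = 1.
Iterating: a_0=1, a_1=1, a_2=2, a_3=3, a_4=5, a_5=8, a_6=13, a_7=21, a_8=34, a_9=55, ...
a_32 = 3524578.

3524578


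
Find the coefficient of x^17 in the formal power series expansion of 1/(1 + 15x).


Write 1/(1 + c x) = 1/(1 - (-c) x) and apply the geometric-series identity
1/(1 - y) = sum_{k>=0} y^k to get 1/(1 + c x) = sum_{k>=0} (-c)^k x^k.
So the coefficient of x^k is (-c)^k = (-1)^k * c^k.
Here c = 15 and k = 17:
(-15)^17 = -1 * 98526125335693359375 = -98526125335693359375

-98526125335693359375
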